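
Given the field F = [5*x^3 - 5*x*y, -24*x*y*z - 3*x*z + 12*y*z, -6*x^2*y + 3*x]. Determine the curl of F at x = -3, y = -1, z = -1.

(21, 33, -36)

(∇×F)₁ = ∂F₃/∂y − ∂F₂/∂z = -6*x^2 + 24*x*y + 3*x - 12*y
(∇×F)₂ = ∂F₁/∂z − ∂F₃/∂x = 12*x*y - 3
(∇×F)₃ = ∂F₂/∂x − ∂F₁/∂y = 5*x - 24*y*z - 3*z
∇×F = (-6*x^2 + 24*x*y + 3*x - 12*y, 12*x*y - 3, 5*x - 24*y*z - 3*z)
At (-3, -1, -1): (21, 33, -36).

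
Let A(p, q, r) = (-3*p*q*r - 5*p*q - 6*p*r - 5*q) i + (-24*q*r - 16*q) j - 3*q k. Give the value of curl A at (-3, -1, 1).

(-27, 9, -19)

(∇×A)₁ = ∂A₃/∂q − ∂A₂/∂r = 24*q - 3
(∇×A)₂ = ∂A₁/∂r − ∂A₃/∂p = -3*p*q - 6*p
(∇×A)₃ = ∂A₂/∂p − ∂A₁/∂q = 3*p*r + 5*p + 5
∇×A = (24*q - 3, -3*p*q - 6*p, 3*p*r + 5*p + 5)
At (-3, -1, 1): (-27, 9, -19).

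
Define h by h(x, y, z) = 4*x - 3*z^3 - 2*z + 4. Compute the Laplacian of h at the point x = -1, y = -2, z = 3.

-54

∂²h/∂x² = 0
∂²h/∂y² = 0
∂²h/∂z² = -18*z
∇²h = -18*z
At (-1, -2, 3): -54.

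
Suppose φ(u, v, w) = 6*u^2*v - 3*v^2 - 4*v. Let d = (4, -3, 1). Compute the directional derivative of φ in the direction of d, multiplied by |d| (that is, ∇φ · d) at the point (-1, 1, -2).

∂φ/∂u = 12*u*v
∂φ/∂v = 6*u^2 - 6*v - 4
∂φ/∂w = 0
∇φ at (-1, 1, -2) = (-12, -4, 0)
∇φ · d = (-12)(4) + (-4)(-3) + (0)(1) = -36

-36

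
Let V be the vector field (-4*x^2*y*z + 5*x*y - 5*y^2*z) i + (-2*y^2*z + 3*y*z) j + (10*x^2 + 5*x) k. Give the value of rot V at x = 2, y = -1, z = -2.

(∇×V)₁ = ∂V₃/∂y − ∂V₂/∂z = 2*y^2 - 3*y
(∇×V)₂ = ∂V₁/∂z − ∂V₃/∂x = -4*x^2*y - 20*x - 5*y^2 - 5
(∇×V)₃ = ∂V₂/∂x − ∂V₁/∂y = 4*x^2*z - 5*x + 10*y*z
∇×V = (2*y^2 - 3*y, -4*x^2*y - 20*x - 5*y^2 - 5, 4*x^2*z - 5*x + 10*y*z)
At (2, -1, -2): (5, -34, -22).

(5, -34, -22)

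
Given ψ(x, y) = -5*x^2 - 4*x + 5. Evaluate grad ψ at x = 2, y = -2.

(-24, 0)

∂ψ/∂x = -10*x - 4
∂ψ/∂y = 0
∇ψ = (-10*x - 4, 0)
At (2, -2): (-24, 0).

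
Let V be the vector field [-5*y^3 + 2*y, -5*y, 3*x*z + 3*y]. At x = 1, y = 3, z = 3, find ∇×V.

(3, -9, 133)

(∇×V)₁ = ∂V₃/∂y − ∂V₂/∂z = 3
(∇×V)₂ = ∂V₁/∂z − ∂V₃/∂x = -3*z
(∇×V)₃ = ∂V₂/∂x − ∂V₁/∂y = 15*y^2 - 2
∇×V = (3, -3*z, 15*y^2 - 2)
At (1, 3, 3): (3, -9, 133).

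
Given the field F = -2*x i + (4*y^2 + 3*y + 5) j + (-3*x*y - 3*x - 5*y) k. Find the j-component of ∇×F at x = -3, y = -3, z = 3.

-6

(∇×F)_2 = ∂F₁/∂z − ∂F₃/∂x
= 0 − (-3*y - 3)
= 3*y + 3
At (-3, -3, 3): -6.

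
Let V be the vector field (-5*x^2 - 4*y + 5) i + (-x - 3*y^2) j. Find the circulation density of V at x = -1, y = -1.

∂V₂/∂x = -1
∂V₁/∂y = -4
Scalar curl = 3
At (-1, -1): 3.

3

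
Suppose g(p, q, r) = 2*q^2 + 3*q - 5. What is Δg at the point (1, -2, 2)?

∂²g/∂p² = 0
∂²g/∂q² = 4
∂²g/∂r² = 0
∇²g = 4
At (1, -2, 2): 4.

4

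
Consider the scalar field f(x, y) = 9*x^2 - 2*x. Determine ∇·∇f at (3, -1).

∂²f/∂x² = 18
∂²f/∂y² = 0
∇²f = 18
At (3, -1): 18.

18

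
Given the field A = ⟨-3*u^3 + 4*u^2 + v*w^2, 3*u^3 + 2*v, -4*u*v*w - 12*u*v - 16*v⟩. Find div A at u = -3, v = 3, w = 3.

∂A₁/∂u = -9*u^2 + 8*u
∂A₂/∂v = 2
∂A₃/∂w = -4*u*v
∇·A = -9*u^2 - 4*u*v + 8*u + 2
At (-3, 3, 3): -67.

-67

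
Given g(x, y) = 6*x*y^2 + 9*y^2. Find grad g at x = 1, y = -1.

∂g/∂x = 6*y^2
∂g/∂y = 12*x*y + 18*y
∇g = (6*y^2, 12*x*y + 18*y)
At (1, -1): (6, -30).

(6, -30)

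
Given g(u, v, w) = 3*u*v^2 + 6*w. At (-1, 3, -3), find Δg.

∂²g/∂u² = 0
∂²g/∂v² = 6*u
∂²g/∂w² = 0
∇²g = 6*u
At (-1, 3, -3): -6.

-6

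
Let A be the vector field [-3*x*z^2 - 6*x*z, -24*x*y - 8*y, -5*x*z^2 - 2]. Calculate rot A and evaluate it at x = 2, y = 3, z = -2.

(∇×A)₁ = ∂A₃/∂y − ∂A₂/∂z = 0
(∇×A)₂ = ∂A₁/∂z − ∂A₃/∂x = -6*x*z - 6*x + 5*z^2
(∇×A)₃ = ∂A₂/∂x − ∂A₁/∂y = -24*y
∇×A = (0, -6*x*z - 6*x + 5*z^2, -24*y)
At (2, 3, -2): (0, 32, -72).

(0, 32, -72)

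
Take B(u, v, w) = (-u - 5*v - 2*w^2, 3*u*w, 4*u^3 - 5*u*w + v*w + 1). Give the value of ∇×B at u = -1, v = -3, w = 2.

(∇×B)₁ = ∂B₃/∂v − ∂B₂/∂w = -3*u + w
(∇×B)₂ = ∂B₁/∂w − ∂B₃/∂u = -12*u^2 + w
(∇×B)₃ = ∂B₂/∂u − ∂B₁/∂v = 3*w + 5
∇×B = (-3*u + w, -12*u^2 + w, 3*w + 5)
At (-1, -3, 2): (5, -10, 11).

(5, -10, 11)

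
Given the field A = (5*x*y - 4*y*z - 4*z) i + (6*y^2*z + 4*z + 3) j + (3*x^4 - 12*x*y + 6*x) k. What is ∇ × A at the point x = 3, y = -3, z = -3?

(-94, -358, -27)

(∇×A)₁ = ∂A₃/∂y − ∂A₂/∂z = -12*x - 6*y^2 - 4
(∇×A)₂ = ∂A₁/∂z − ∂A₃/∂x = -12*x^3 + 8*y - 10
(∇×A)₃ = ∂A₂/∂x − ∂A₁/∂y = -5*x + 4*z
∇×A = (-12*x - 6*y^2 - 4, -12*x^3 + 8*y - 10, -5*x + 4*z)
At (3, -3, -3): (-94, -358, -27).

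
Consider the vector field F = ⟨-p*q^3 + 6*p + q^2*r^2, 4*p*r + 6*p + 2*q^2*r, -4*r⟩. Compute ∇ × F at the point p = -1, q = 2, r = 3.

(∇×F)₁ = ∂F₃/∂q − ∂F₂/∂r = -4*p - 2*q^2
(∇×F)₂ = ∂F₁/∂r − ∂F₃/∂p = 2*q^2*r
(∇×F)₃ = ∂F₂/∂p − ∂F₁/∂q = 3*p*q^2 - 2*q*r^2 + 4*r + 6
∇×F = (-4*p - 2*q^2, 2*q^2*r, 3*p*q^2 - 2*q*r^2 + 4*r + 6)
At (-1, 2, 3): (-4, 24, -30).

(-4, 24, -30)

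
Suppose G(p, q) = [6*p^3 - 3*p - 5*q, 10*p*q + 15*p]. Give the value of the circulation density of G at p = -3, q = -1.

10

∂G₂/∂p = 10*q + 15
∂G₁/∂q = -5
Scalar curl = 10*q + 20
At (-3, -1): 10.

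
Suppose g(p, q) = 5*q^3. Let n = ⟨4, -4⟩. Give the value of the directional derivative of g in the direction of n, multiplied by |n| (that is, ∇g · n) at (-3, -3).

∂g/∂p = 0
∂g/∂q = 15*q^2
∇g at (-3, -3) = (0, 135)
∇g · n = (0)(4) + (135)(-4) = -540

-540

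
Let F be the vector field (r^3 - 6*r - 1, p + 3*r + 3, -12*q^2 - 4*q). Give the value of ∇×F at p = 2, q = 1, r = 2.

(-31, 6, 1)

(∇×F)₁ = ∂F₃/∂q − ∂F₂/∂r = -24*q - 7
(∇×F)₂ = ∂F₁/∂r − ∂F₃/∂p = 3*r^2 - 6
(∇×F)₃ = ∂F₂/∂p − ∂F₁/∂q = 1
∇×F = (-24*q - 7, 3*r^2 - 6, 1)
At (2, 1, 2): (-31, 6, 1).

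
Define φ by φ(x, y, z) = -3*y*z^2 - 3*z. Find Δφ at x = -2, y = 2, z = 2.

-12

∂²φ/∂x² = 0
∂²φ/∂y² = 0
∂²φ/∂z² = -6*y
∇²φ = -6*y
At (-2, 2, 2): -12.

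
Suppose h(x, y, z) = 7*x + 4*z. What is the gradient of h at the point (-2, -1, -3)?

∂h/∂x = 7
∂h/∂y = 0
∂h/∂z = 4
∇h = (7, 0, 4)
At (-2, -1, -3): (7, 0, 4).

(7, 0, 4)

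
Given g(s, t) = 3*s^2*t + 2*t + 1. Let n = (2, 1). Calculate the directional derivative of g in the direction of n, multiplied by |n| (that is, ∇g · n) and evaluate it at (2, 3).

∂g/∂s = 6*s*t
∂g/∂t = 3*s^2 + 2
∇g at (2, 3) = (36, 14)
∇g · n = (36)(2) + (14)(1) = 86

86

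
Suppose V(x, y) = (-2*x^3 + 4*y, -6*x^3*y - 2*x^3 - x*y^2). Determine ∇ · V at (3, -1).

-210

∂V₁/∂x = -6*x^2
∂V₂/∂y = -6*x^3 - 2*x*y
∇·V = -6*x^3 - 6*x^2 - 2*x*y
At (3, -1): -210.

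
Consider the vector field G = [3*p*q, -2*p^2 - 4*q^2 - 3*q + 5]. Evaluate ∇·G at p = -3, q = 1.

∂G₁/∂p = 3*q
∂G₂/∂q = -8*q - 3
∇·G = -5*q - 3
At (-3, 1): -8.

-8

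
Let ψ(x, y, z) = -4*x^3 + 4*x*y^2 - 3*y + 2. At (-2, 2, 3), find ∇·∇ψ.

32

∂²ψ/∂x² = -24*x
∂²ψ/∂y² = 8*x
∂²ψ/∂z² = 0
∇²ψ = -16*x
At (-2, 2, 3): 32.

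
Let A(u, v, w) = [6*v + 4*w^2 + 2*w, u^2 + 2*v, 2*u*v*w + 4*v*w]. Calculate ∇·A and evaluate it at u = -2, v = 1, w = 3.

∂A₁/∂u = 0
∂A₂/∂v = 2
∂A₃/∂w = 2*u*v + 4*v
∇·A = 2*u*v + 4*v + 2
At (-2, 1, 3): 2.

2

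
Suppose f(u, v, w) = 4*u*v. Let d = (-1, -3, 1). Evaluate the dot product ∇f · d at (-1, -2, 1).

20

∂f/∂u = 4*v
∂f/∂v = 4*u
∂f/∂w = 0
∇f at (-1, -2, 1) = (-8, -4, 0)
∇f · d = (-8)(-1) + (-4)(-3) + (0)(1) = 20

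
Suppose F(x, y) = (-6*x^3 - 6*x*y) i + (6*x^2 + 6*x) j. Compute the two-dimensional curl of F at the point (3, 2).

60

∂F₂/∂x = 12*x + 6
∂F₁/∂y = -6*x
Scalar curl = 18*x + 6
At (3, 2): 60.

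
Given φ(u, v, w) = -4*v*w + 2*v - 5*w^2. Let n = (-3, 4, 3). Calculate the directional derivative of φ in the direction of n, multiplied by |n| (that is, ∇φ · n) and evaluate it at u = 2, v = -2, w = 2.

∂φ/∂u = 0
∂φ/∂v = -4*w + 2
∂φ/∂w = -4*v - 10*w
∇φ at (2, -2, 2) = (0, -6, -12)
∇φ · n = (0)(-3) + (-6)(4) + (-12)(3) = -60

-60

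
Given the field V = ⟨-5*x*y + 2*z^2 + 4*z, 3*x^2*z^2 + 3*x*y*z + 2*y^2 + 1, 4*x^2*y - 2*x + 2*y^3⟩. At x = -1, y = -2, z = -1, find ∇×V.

(∇×V)₁ = ∂V₃/∂y − ∂V₂/∂z = -6*x^2*z + 4*x^2 - 3*x*y + 6*y^2
(∇×V)₂ = ∂V₁/∂z − ∂V₃/∂x = -8*x*y + 4*z + 6
(∇×V)₃ = ∂V₂/∂x − ∂V₁/∂y = 6*x*z^2 + 5*x + 3*y*z
∇×V = (-6*x^2*z + 4*x^2 - 3*x*y + 6*y^2, -8*x*y + 4*z + 6, 6*x*z^2 + 5*x + 3*y*z)
At (-1, -2, -1): (28, -14, -5).

(28, -14, -5)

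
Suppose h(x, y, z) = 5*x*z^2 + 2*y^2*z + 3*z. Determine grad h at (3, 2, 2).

∂h/∂x = 5*z^2
∂h/∂y = 4*y*z
∂h/∂z = 10*x*z + 2*y^2 + 3
∇h = (5*z^2, 4*y*z, 10*x*z + 2*y^2 + 3)
At (3, 2, 2): (20, 16, 71).

(20, 16, 71)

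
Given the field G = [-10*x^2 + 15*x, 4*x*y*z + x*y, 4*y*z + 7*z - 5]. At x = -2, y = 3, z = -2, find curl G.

(16, 0, -21)

(∇×G)₁ = ∂G₃/∂y − ∂G₂/∂z = -4*x*y + 4*z
(∇×G)₂ = ∂G₁/∂z − ∂G₃/∂x = 0
(∇×G)₃ = ∂G₂/∂x − ∂G₁/∂y = 4*y*z + y
∇×G = (-4*x*y + 4*z, 0, 4*y*z + y)
At (-2, 3, -2): (16, 0, -21).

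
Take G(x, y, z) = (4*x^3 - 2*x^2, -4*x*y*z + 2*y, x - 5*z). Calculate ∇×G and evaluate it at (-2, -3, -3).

(∇×G)₁ = ∂G₃/∂y − ∂G₂/∂z = 4*x*y
(∇×G)₂ = ∂G₁/∂z − ∂G₃/∂x = -1
(∇×G)₃ = ∂G₂/∂x − ∂G₁/∂y = -4*y*z
∇×G = (4*x*y, -1, -4*y*z)
At (-2, -3, -3): (24, -1, -36).

(24, -1, -36)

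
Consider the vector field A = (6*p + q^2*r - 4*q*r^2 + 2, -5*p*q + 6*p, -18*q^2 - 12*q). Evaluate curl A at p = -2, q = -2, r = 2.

(60, 36, 40)

(∇×A)₁ = ∂A₃/∂q − ∂A₂/∂r = -36*q - 12
(∇×A)₂ = ∂A₁/∂r − ∂A₃/∂p = q^2 - 8*q*r
(∇×A)₃ = ∂A₂/∂p − ∂A₁/∂q = -2*q*r - 5*q + 4*r^2 + 6
∇×A = (-36*q - 12, q^2 - 8*q*r, -2*q*r - 5*q + 4*r^2 + 6)
At (-2, -2, 2): (60, 36, 40).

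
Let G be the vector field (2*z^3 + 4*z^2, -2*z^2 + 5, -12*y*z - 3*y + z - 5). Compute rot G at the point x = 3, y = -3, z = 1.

(-11, 14, 0)

(∇×G)₁ = ∂G₃/∂y − ∂G₂/∂z = -8*z - 3
(∇×G)₂ = ∂G₁/∂z − ∂G₃/∂x = 6*z^2 + 8*z
(∇×G)₃ = ∂G₂/∂x − ∂G₁/∂y = 0
∇×G = (-8*z - 3, 6*z^2 + 8*z, 0)
At (3, -3, 1): (-11, 14, 0).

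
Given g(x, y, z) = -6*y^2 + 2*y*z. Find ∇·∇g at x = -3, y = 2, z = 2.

∂²g/∂x² = 0
∂²g/∂y² = -12
∂²g/∂z² = 0
∇²g = -12
At (-3, 2, 2): -12.

-12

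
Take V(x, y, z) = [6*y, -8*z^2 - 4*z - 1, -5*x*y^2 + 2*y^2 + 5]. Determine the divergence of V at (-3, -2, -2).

∂V₁/∂x = 0
∂V₂/∂y = 0
∂V₃/∂z = 0
∇·V = 0
At (-3, -2, -2): 0.

0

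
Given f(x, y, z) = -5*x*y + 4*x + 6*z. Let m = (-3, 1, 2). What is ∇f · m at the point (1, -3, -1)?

-50

∂f/∂x = -5*y + 4
∂f/∂y = -5*x
∂f/∂z = 6
∇f at (1, -3, -1) = (19, -5, 6)
∇f · m = (19)(-3) + (-5)(1) + (6)(2) = -50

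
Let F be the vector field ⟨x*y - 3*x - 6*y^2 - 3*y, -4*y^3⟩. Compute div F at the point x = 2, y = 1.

∂F₁/∂x = y - 3
∂F₂/∂y = -12*y^2
∇·F = -12*y^2 + y - 3
At (2, 1): -14.

-14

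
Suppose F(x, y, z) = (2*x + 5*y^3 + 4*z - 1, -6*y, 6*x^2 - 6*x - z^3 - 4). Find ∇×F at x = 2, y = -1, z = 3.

(0, -14, -15)

(∇×F)₁ = ∂F₃/∂y − ∂F₂/∂z = 0
(∇×F)₂ = ∂F₁/∂z − ∂F₃/∂x = -12*x + 10
(∇×F)₃ = ∂F₂/∂x − ∂F₁/∂y = -15*y^2
∇×F = (0, -12*x + 10, -15*y^2)
At (2, -1, 3): (0, -14, -15).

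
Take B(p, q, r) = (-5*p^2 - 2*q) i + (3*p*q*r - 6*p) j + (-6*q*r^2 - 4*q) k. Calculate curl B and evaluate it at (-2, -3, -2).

(∇×B)₁ = ∂B₃/∂q − ∂B₂/∂r = -3*p*q - 6*r^2 - 4
(∇×B)₂ = ∂B₁/∂r − ∂B₃/∂p = 0
(∇×B)₃ = ∂B₂/∂p − ∂B₁/∂q = 3*q*r - 4
∇×B = (-3*p*q - 6*r^2 - 4, 0, 3*q*r - 4)
At (-2, -3, -2): (-46, 0, 14).

(-46, 0, 14)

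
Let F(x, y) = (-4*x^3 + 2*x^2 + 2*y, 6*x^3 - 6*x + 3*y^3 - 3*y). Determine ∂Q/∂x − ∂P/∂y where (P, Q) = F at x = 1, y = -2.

10

∂F₂/∂x = 18*x^2 - 6
∂F₁/∂y = 2
Scalar curl = 18*x^2 - 8
At (1, -2): 10.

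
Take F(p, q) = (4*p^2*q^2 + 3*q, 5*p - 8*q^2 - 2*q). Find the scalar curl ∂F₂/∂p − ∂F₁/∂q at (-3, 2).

-142

∂F₂/∂p = 5
∂F₁/∂q = 8*p^2*q + 3
Scalar curl = -8*p^2*q + 2
At (-3, 2): -142.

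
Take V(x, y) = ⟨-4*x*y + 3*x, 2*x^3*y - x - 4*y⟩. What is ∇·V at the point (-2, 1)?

∂V₁/∂x = -4*y + 3
∂V₂/∂y = 2*x^3 - 4
∇·V = 2*x^3 - 4*y - 1
At (-2, 1): -21.

-21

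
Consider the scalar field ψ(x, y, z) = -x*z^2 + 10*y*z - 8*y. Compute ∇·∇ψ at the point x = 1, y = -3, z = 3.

-2

∂²ψ/∂x² = 0
∂²ψ/∂y² = 0
∂²ψ/∂z² = -2*x
∇²ψ = -2*x
At (1, -3, 3): -2.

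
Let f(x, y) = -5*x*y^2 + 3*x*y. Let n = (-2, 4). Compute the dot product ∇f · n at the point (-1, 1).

32

∂f/∂x = -5*y^2 + 3*y
∂f/∂y = -10*x*y + 3*x
∇f at (-1, 1) = (-2, 7)
∇f · n = (-2)(-2) + (7)(4) = 32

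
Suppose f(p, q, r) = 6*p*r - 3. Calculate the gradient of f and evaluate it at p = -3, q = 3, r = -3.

∂f/∂p = 6*r
∂f/∂q = 0
∂f/∂r = 6*p
∇f = (6*r, 0, 6*p)
At (-3, 3, -3): (-18, 0, -18).

(-18, 0, -18)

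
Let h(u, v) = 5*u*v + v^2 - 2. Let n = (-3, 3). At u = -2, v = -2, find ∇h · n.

∂h/∂u = 5*v
∂h/∂v = 5*u + 2*v
∇h at (-2, -2) = (-10, -14)
∇h · n = (-10)(-3) + (-14)(3) = -12

-12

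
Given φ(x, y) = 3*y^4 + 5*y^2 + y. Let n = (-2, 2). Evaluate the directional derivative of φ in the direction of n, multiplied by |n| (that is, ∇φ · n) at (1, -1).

∂φ/∂x = 0
∂φ/∂y = 12*y^3 + 10*y + 1
∇φ at (1, -1) = (0, -21)
∇φ · n = (0)(-2) + (-21)(2) = -42

-42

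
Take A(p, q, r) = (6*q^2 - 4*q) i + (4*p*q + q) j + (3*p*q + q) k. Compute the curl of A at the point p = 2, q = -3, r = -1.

(∇×A)₁ = ∂A₃/∂q − ∂A₂/∂r = 3*p + 1
(∇×A)₂ = ∂A₁/∂r − ∂A₃/∂p = -3*q
(∇×A)₃ = ∂A₂/∂p − ∂A₁/∂q = -8*q + 4
∇×A = (3*p + 1, -3*q, -8*q + 4)
At (2, -3, -1): (7, 9, 28).

(7, 9, 28)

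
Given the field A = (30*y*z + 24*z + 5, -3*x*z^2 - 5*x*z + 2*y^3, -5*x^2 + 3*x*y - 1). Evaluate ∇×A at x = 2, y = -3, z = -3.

(∇×A)₁ = ∂A₃/∂y − ∂A₂/∂z = 6*x*z + 8*x
(∇×A)₂ = ∂A₁/∂z − ∂A₃/∂x = 10*x + 27*y + 24
(∇×A)₃ = ∂A₂/∂x − ∂A₁/∂y = -3*z^2 - 35*z
∇×A = (6*x*z + 8*x, 10*x + 27*y + 24, -3*z^2 - 35*z)
At (2, -3, -3): (-20, -37, 78).

(-20, -37, 78)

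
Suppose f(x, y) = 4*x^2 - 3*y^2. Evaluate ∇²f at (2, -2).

2

∂²f/∂x² = 8
∂²f/∂y² = -6
∇²f = 2
At (2, -2): 2.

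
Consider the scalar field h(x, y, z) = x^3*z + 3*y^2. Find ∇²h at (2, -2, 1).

∂²h/∂x² = 6*x*z
∂²h/∂y² = 6
∂²h/∂z² = 0
∇²h = 6*x*z + 6
At (2, -2, 1): 18.

18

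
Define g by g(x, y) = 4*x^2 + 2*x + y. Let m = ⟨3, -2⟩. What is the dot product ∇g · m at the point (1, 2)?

28

∂g/∂x = 8*x + 2
∂g/∂y = 1
∇g at (1, 2) = (10, 1)
∇g · m = (10)(3) + (1)(-2) = 28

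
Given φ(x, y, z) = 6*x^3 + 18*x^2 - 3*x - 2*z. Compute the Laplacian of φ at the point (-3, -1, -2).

-72

∂²φ/∂x² = 36*(x + 1)
∂²φ/∂y² = 0
∂²φ/∂z² = 0
∇²φ = 36*x + 36
At (-3, -1, -2): -72.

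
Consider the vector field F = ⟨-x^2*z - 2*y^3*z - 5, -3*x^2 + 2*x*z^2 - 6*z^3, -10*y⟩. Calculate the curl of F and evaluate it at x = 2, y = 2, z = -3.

(∇×F)₁ = ∂F₃/∂y − ∂F₂/∂z = -4*x*z + 18*z^2 - 10
(∇×F)₂ = ∂F₁/∂z − ∂F₃/∂x = -x^2 - 2*y^3
(∇×F)₃ = ∂F₂/∂x − ∂F₁/∂y = -6*x + 6*y^2*z + 2*z^2
∇×F = (-4*x*z + 18*z^2 - 10, -x^2 - 2*y^3, -6*x + 6*y^2*z + 2*z^2)
At (2, 2, -3): (176, -20, -66).

(176, -20, -66)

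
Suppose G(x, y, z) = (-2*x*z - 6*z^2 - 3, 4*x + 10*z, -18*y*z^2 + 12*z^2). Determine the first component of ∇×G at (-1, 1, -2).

(∇×G)_1 = ∂G₃/∂y − ∂G₂/∂z
= -18*z^2 − (10)
= -18*z^2 - 10
At (-1, 1, -2): -82.

-82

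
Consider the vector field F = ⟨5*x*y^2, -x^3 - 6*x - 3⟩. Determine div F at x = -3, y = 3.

∂F₁/∂x = 5*y^2
∂F₂/∂y = 0
∇·F = 5*y^2
At (-3, 3): 45.

45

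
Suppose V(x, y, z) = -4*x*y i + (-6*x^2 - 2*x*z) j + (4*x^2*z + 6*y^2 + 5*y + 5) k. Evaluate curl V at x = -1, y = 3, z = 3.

(∇×V)₁ = ∂V₃/∂y − ∂V₂/∂z = 2*x + 12*y + 5
(∇×V)₂ = ∂V₁/∂z − ∂V₃/∂x = -8*x*z
(∇×V)₃ = ∂V₂/∂x − ∂V₁/∂y = -8*x - 2*z
∇×V = (2*x + 12*y + 5, -8*x*z, -8*x - 2*z)
At (-1, 3, 3): (39, 24, 2).

(39, 24, 2)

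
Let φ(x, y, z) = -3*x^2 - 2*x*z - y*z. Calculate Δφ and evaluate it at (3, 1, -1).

∂²φ/∂x² = -6
∂²φ/∂y² = 0
∂²φ/∂z² = 0
∇²φ = -6
At (3, 1, -1): -6.

-6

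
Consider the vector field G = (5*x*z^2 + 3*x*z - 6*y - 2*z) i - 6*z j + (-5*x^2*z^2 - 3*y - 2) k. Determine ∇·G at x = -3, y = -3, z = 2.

∂G₁/∂x = 5*z^2 + 3*z
∂G₂/∂y = 0
∂G₃/∂z = -10*x^2*z
∇·G = -10*x^2*z + 5*z^2 + 3*z
At (-3, -3, 2): -154.

-154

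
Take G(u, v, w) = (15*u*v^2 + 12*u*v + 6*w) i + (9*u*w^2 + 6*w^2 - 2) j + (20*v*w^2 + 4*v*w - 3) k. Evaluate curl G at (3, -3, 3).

(∇×G)₁ = ∂G₃/∂v − ∂G₂/∂w = -18*u*w + 20*w^2 - 8*w
(∇×G)₂ = ∂G₁/∂w − ∂G₃/∂u = 6
(∇×G)₃ = ∂G₂/∂u − ∂G₁/∂v = -30*u*v - 12*u + 9*w^2
∇×G = (-18*u*w + 20*w^2 - 8*w, 6, -30*u*v - 12*u + 9*w^2)
At (3, -3, 3): (-6, 6, 315).

(-6, 6, 315)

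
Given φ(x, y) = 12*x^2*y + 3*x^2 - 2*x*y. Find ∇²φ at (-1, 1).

30

∂²φ/∂x² = 6*(4*y + 1)
∂²φ/∂y² = 0
∇²φ = 24*y + 6
At (-1, 1): 30.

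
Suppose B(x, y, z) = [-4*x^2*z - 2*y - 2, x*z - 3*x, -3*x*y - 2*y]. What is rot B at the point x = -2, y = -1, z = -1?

(∇×B)₁ = ∂B₃/∂y − ∂B₂/∂z = -4*x - 2
(∇×B)₂ = ∂B₁/∂z − ∂B₃/∂x = -4*x^2 + 3*y
(∇×B)₃ = ∂B₂/∂x − ∂B₁/∂y = z - 1
∇×B = (-4*x - 2, -4*x^2 + 3*y, z - 1)
At (-2, -1, -1): (6, -19, -2).

(6, -19, -2)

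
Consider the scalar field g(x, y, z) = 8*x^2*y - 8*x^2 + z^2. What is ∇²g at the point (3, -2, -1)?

∂²g/∂x² = 16*(y - 1)
∂²g/∂y² = 0
∂²g/∂z² = 2
∇²g = 16*y - 14
At (3, -2, -1): -46.

-46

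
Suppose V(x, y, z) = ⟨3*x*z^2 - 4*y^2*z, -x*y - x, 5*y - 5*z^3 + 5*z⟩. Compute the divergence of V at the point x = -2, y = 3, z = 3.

-101

∂V₁/∂x = 3*z^2
∂V₂/∂y = -x
∂V₃/∂z = -15*z^2 + 5
∇·V = -x - 12*z^2 + 5
At (-2, 3, 3): -101.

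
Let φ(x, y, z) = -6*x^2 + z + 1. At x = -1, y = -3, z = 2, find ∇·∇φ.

∂²φ/∂x² = -12
∂²φ/∂y² = 0
∂²φ/∂z² = 0
∇²φ = -12
At (-1, -3, 2): -12.

-12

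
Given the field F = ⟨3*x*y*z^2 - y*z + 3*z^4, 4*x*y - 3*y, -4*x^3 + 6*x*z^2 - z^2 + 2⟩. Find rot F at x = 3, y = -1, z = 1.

(∇×F)₁ = ∂F₃/∂y − ∂F₂/∂z = 0
(∇×F)₂ = ∂F₁/∂z − ∂F₃/∂x = 12*x^2 + 6*x*y*z - y + 12*z^3 - 6*z^2
(∇×F)₃ = ∂F₂/∂x − ∂F₁/∂y = -3*x*z^2 + 4*y + z
∇×F = (0, 12*x^2 + 6*x*y*z - y + 12*z^3 - 6*z^2, -3*x*z^2 + 4*y + z)
At (3, -1, 1): (0, 97, -12).

(0, 97, -12)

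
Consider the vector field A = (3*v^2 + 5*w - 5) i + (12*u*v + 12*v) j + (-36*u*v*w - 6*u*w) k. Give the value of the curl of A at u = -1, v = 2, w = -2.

(∇×A)₁ = ∂A₃/∂v − ∂A₂/∂w = -36*u*w
(∇×A)₂ = ∂A₁/∂w − ∂A₃/∂u = 36*v*w + 6*w + 5
(∇×A)₃ = ∂A₂/∂u − ∂A₁/∂v = 6*v
∇×A = (-36*u*w, 36*v*w + 6*w + 5, 6*v)
At (-1, 2, -2): (-72, -151, 12).

(-72, -151, 12)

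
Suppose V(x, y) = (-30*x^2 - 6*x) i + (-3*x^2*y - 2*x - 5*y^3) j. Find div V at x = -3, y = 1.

∂V₁/∂x = -60*x - 6
∂V₂/∂y = -3*x^2 - 15*y^2
∇·V = -3*x^2 - 60*x - 15*y^2 - 6
At (-3, 1): 132.

132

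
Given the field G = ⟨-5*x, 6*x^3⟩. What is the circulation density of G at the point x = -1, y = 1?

18

∂G₂/∂x = 18*x^2
∂G₁/∂y = 0
Scalar curl = 18*x^2
At (-1, 1): 18.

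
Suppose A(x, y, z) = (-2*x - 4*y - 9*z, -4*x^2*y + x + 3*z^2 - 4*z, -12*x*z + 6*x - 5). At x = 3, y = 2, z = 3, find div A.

-74

∂A₁/∂x = -2
∂A₂/∂y = -4*x^2
∂A₃/∂z = -12*x
∇·A = -4*x^2 - 12*x - 2
At (3, 2, 3): -74.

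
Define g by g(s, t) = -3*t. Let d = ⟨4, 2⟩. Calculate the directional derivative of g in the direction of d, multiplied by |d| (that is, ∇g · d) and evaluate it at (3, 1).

-6

∂g/∂s = 0
∂g/∂t = -3
∇g at (3, 1) = (0, -3)
∇g · d = (0)(4) + (-3)(2) = -6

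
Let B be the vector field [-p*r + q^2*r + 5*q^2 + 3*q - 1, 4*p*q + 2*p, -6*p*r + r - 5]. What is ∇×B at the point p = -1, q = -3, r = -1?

(0, 4, 11)

(∇×B)₁ = ∂B₃/∂q − ∂B₂/∂r = 0
(∇×B)₂ = ∂B₁/∂r − ∂B₃/∂p = -p + q^2 + 6*r
(∇×B)₃ = ∂B₂/∂p − ∂B₁/∂q = -2*q*r - 6*q - 1
∇×B = (0, -p + q^2 + 6*r, -2*q*r - 6*q - 1)
At (-1, -3, -1): (0, 4, 11).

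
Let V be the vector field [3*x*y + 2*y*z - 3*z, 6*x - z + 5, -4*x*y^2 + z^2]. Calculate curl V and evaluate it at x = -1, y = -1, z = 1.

(-7, -1, 7)

(∇×V)₁ = ∂V₃/∂y − ∂V₂/∂z = -8*x*y + 1
(∇×V)₂ = ∂V₁/∂z − ∂V₃/∂x = 4*y^2 + 2*y - 3
(∇×V)₃ = ∂V₂/∂x − ∂V₁/∂y = -3*x - 2*z + 6
∇×V = (-8*x*y + 1, 4*y^2 + 2*y - 3, -3*x - 2*z + 6)
At (-1, -1, 1): (-7, -1, 7).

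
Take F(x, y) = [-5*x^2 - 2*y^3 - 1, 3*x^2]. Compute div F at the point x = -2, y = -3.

20

∂F₁/∂x = -10*x
∂F₂/∂y = 0
∇·F = -10*x
At (-2, -3): 20.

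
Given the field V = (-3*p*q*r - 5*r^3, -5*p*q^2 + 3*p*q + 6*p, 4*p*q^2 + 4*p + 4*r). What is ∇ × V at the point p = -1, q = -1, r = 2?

(8, -71, -8)

(∇×V)₁ = ∂V₃/∂q − ∂V₂/∂r = 8*p*q
(∇×V)₂ = ∂V₁/∂r − ∂V₃/∂p = -3*p*q - 4*q^2 - 15*r^2 - 4
(∇×V)₃ = ∂V₂/∂p − ∂V₁/∂q = 3*p*r - 5*q^2 + 3*q + 6
∇×V = (8*p*q, -3*p*q - 4*q^2 - 15*r^2 - 4, 3*p*r - 5*q^2 + 3*q + 6)
At (-1, -1, 2): (8, -71, -8).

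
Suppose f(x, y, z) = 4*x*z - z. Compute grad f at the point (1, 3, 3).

(12, 0, 3)

∂f/∂x = 4*z
∂f/∂y = 0
∂f/∂z = 4*x - 1
∇f = (4*z, 0, 4*x - 1)
At (1, 3, 3): (12, 0, 3).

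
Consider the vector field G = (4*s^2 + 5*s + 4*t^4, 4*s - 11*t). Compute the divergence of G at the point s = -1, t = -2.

-14

∂G₁/∂s = 8*s + 5
∂G₂/∂t = -11
∇·G = 8*s - 6
At (-1, -2): -14.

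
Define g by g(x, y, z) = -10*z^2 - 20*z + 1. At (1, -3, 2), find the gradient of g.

(0, 0, -60)

∂g/∂x = 0
∂g/∂y = 0
∂g/∂z = -20*z - 20
∇g = (0, 0, -20*z - 20)
At (1, -3, 2): (0, 0, -60).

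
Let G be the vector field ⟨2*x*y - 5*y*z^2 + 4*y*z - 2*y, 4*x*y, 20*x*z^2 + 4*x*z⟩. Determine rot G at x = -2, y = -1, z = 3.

(0, -166, 35)

(∇×G)₁ = ∂G₃/∂y − ∂G₂/∂z = 0
(∇×G)₂ = ∂G₁/∂z − ∂G₃/∂x = -10*y*z + 4*y - 20*z^2 - 4*z
(∇×G)₃ = ∂G₂/∂x − ∂G₁/∂y = -2*x + 4*y + 5*z^2 - 4*z + 2
∇×G = (0, -10*y*z + 4*y - 20*z^2 - 4*z, -2*x + 4*y + 5*z^2 - 4*z + 2)
At (-2, -1, 3): (0, -166, 35).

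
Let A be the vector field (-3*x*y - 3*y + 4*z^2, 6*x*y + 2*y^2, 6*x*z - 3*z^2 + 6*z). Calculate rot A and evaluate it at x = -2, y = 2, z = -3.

(0, -6, 9)

(∇×A)₁ = ∂A₃/∂y − ∂A₂/∂z = 0
(∇×A)₂ = ∂A₁/∂z − ∂A₃/∂x = 2*z
(∇×A)₃ = ∂A₂/∂x − ∂A₁/∂y = 3*x + 6*y + 3
∇×A = (0, 2*z, 3*x + 6*y + 3)
At (-2, 2, -3): (0, -6, 9).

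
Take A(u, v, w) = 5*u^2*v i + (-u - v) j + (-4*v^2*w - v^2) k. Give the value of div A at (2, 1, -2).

15

∂A₁/∂u = 10*u*v
∂A₂/∂v = -1
∂A₃/∂w = -4*v^2
∇·A = 10*u*v - 4*v^2 - 1
At (2, 1, -2): 15.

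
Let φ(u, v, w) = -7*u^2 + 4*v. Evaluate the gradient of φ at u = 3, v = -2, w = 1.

(-42, 4, 0)

∂φ/∂u = -14*u
∂φ/∂v = 4
∂φ/∂w = 0
∇φ = (-14*u, 4, 0)
At (3, -2, 1): (-42, 4, 0).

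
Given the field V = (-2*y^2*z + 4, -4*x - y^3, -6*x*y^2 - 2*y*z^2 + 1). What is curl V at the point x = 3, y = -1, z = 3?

(18, 4, -16)

(∇×V)₁ = ∂V₃/∂y − ∂V₂/∂z = -12*x*y - 2*z^2
(∇×V)₂ = ∂V₁/∂z − ∂V₃/∂x = 4*y^2
(∇×V)₃ = ∂V₂/∂x − ∂V₁/∂y = 4*y*z - 4
∇×V = (-12*x*y - 2*z^2, 4*y^2, 4*y*z - 4)
At (3, -1, 3): (18, 4, -16).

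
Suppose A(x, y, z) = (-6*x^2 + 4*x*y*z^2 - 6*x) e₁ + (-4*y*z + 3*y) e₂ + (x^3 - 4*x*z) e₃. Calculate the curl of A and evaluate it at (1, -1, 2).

(-4, -11, -16)

(∇×A)₁ = ∂A₃/∂y − ∂A₂/∂z = 4*y
(∇×A)₂ = ∂A₁/∂z − ∂A₃/∂x = -3*x^2 + 8*x*y*z + 4*z
(∇×A)₃ = ∂A₂/∂x − ∂A₁/∂y = -4*x*z^2
∇×A = (4*y, -3*x^2 + 8*x*y*z + 4*z, -4*x*z^2)
At (1, -1, 2): (-4, -11, -16).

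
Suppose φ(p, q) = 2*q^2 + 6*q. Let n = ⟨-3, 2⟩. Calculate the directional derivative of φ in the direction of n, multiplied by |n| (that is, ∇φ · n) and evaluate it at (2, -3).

-12

∂φ/∂p = 0
∂φ/∂q = 4*q + 6
∇φ at (2, -3) = (0, -6)
∇φ · n = (0)(-3) + (-6)(2) = -12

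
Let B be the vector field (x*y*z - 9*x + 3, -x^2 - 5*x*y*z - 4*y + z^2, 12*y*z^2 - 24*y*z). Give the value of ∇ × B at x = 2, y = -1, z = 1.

(∇×B)₁ = ∂B₃/∂y − ∂B₂/∂z = 5*x*y + 12*z^2 - 26*z
(∇×B)₂ = ∂B₁/∂z − ∂B₃/∂x = x*y
(∇×B)₃ = ∂B₂/∂x − ∂B₁/∂y = -x*z - 2*x - 5*y*z
∇×B = (5*x*y + 12*z^2 - 26*z, x*y, -x*z - 2*x - 5*y*z)
At (2, -1, 1): (-24, -2, -1).

(-24, -2, -1)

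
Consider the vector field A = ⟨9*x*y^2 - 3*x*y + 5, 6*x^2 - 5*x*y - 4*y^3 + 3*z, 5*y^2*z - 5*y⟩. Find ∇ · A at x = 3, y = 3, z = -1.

-6

∂A₁/∂x = 9*y^2 - 3*y
∂A₂/∂y = -5*x - 12*y^2
∂A₃/∂z = 5*y^2
∇·A = -5*x + 2*y^2 - 3*y
At (3, 3, -1): -6.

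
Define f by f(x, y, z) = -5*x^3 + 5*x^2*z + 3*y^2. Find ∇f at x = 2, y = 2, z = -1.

∂f/∂x = -15*x^2 + 10*x*z
∂f/∂y = 6*y
∂f/∂z = 5*x^2
∇f = (-15*x^2 + 10*x*z, 6*y, 5*x^2)
At (2, 2, -1): (-80, 12, 20).

(-80, 12, 20)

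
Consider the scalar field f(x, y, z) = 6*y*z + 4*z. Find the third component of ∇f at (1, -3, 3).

-14

(∇f)_3 = ∂f/∂z = 6*y + 4
At (1, -3, 3): -14.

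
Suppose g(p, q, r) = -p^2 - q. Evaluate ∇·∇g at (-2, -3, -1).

∂²g/∂p² = -2
∂²g/∂q² = 0
∂²g/∂r² = 0
∇²g = -2
At (-2, -3, -1): -2.

-2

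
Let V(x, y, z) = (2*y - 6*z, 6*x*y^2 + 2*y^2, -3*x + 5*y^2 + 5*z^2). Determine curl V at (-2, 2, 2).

(20, -3, 22)

(∇×V)₁ = ∂V₃/∂y − ∂V₂/∂z = 10*y
(∇×V)₂ = ∂V₁/∂z − ∂V₃/∂x = -3
(∇×V)₃ = ∂V₂/∂x − ∂V₁/∂y = 6*y^2 - 2
∇×V = (10*y, -3, 6*y^2 - 2)
At (-2, 2, 2): (20, -3, 22).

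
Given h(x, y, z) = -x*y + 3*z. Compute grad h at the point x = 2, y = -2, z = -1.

∂h/∂x = -y
∂h/∂y = -x
∂h/∂z = 3
∇h = (-y, -x, 3)
At (2, -2, -1): (2, -2, 3).

(2, -2, 3)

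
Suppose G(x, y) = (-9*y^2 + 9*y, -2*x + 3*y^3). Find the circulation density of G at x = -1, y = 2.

25

∂G₂/∂x = -2
∂G₁/∂y = -18*y + 9
Scalar curl = 18*y - 11
At (-1, 2): 25.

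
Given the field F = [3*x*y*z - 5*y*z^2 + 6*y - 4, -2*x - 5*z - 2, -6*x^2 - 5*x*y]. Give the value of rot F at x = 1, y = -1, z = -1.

(∇×F)₁ = ∂F₃/∂y − ∂F₂/∂z = -5*x + 5
(∇×F)₂ = ∂F₁/∂z − ∂F₃/∂x = 3*x*y + 12*x - 10*y*z + 5*y
(∇×F)₃ = ∂F₂/∂x − ∂F₁/∂y = -3*x*z + 5*z^2 - 8
∇×F = (-5*x + 5, 3*x*y + 12*x - 10*y*z + 5*y, -3*x*z + 5*z^2 - 8)
At (1, -1, -1): (0, -6, 0).

(0, -6, 0)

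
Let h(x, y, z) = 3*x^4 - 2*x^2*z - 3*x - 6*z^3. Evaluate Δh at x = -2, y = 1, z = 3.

24

∂²h/∂x² = 4*(9*x^2 - z)
∂²h/∂y² = 0
∂²h/∂z² = -36*z
∇²h = 36*x^2 - 40*z
At (-2, 1, 3): 24.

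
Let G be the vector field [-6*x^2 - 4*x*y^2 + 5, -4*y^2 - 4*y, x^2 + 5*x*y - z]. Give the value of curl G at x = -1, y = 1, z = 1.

(∇×G)₁ = ∂G₃/∂y − ∂G₂/∂z = 5*x
(∇×G)₂ = ∂G₁/∂z − ∂G₃/∂x = -2*x - 5*y
(∇×G)₃ = ∂G₂/∂x − ∂G₁/∂y = 8*x*y
∇×G = (5*x, -2*x - 5*y, 8*x*y)
At (-1, 1, 1): (-5, -3, -8).

(-5, -3, -8)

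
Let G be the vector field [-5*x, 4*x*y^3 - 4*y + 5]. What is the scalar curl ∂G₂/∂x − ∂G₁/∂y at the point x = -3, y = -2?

∂G₂/∂x = 4*y^3
∂G₁/∂y = 0
Scalar curl = 4*y^3
At (-3, -2): -32.

-32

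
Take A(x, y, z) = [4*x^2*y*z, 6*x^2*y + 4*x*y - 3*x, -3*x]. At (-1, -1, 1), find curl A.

(0, -1, 1)

(∇×A)₁ = ∂A₃/∂y − ∂A₂/∂z = 0
(∇×A)₂ = ∂A₁/∂z − ∂A₃/∂x = 4*x^2*y + 3
(∇×A)₃ = ∂A₂/∂x − ∂A₁/∂y = -4*x^2*z + 12*x*y + 4*y - 3
∇×A = (0, 4*x^2*y + 3, -4*x^2*z + 12*x*y + 4*y - 3)
At (-1, -1, 1): (0, -1, 1).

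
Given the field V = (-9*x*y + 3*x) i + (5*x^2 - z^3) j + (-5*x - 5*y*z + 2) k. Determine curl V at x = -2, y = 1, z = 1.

(∇×V)₁ = ∂V₃/∂y − ∂V₂/∂z = 3*z^2 - 5*z
(∇×V)₂ = ∂V₁/∂z − ∂V₃/∂x = 5
(∇×V)₃ = ∂V₂/∂x − ∂V₁/∂y = 19*x
∇×V = (3*z^2 - 5*z, 5, 19*x)
At (-2, 1, 1): (-2, 5, -38).

(-2, 5, -38)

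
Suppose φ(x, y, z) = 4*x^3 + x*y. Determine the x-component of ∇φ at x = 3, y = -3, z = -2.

(∇φ)_1 = ∂φ/∂x = 12*x^2 + y
At (3, -3, -2): 105.

105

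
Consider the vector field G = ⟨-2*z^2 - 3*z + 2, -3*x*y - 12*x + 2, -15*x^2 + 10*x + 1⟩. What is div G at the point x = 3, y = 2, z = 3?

-9

∂G₁/∂x = 0
∂G₂/∂y = -3*x
∂G₃/∂z = 0
∇·G = -3*x
At (3, 2, 3): -9.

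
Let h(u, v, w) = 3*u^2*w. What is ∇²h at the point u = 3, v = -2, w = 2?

∂²h/∂u² = 6*w
∂²h/∂v² = 0
∂²h/∂w² = 0
∇²h = 6*w
At (3, -2, 2): 12.

12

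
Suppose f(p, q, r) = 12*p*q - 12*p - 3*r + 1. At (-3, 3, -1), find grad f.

∂f/∂p = 12*q - 12
∂f/∂q = 12*p
∂f/∂r = -3
∇f = (12*q - 12, 12*p, -3)
At (-3, 3, -1): (24, -36, -3).

(24, -36, -3)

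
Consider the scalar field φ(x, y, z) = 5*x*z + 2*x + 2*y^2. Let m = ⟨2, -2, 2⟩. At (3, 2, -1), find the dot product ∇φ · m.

8

∂φ/∂x = 5*z + 2
∂φ/∂y = 4*y
∂φ/∂z = 5*x
∇φ at (3, 2, -1) = (-3, 8, 15)
∇φ · m = (-3)(2) + (8)(-2) + (15)(2) = 8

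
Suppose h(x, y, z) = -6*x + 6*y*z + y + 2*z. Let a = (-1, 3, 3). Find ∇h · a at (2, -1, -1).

∂h/∂x = -6
∂h/∂y = 6*z + 1
∂h/∂z = 6*y + 2
∇h at (2, -1, -1) = (-6, -5, -4)
∇h · a = (-6)(-1) + (-5)(3) + (-4)(3) = -21

-21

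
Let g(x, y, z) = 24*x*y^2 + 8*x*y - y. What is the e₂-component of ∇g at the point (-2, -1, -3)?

79

(∇g)_2 = ∂g/∂y = 48*x*y + 8*x - 1
At (-2, -1, -3): 79.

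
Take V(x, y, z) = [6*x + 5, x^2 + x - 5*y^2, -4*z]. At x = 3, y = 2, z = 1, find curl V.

(∇×V)₁ = ∂V₃/∂y − ∂V₂/∂z = 0
(∇×V)₂ = ∂V₁/∂z − ∂V₃/∂x = 0
(∇×V)₃ = ∂V₂/∂x − ∂V₁/∂y = 2*x + 1
∇×V = (0, 0, 2*x + 1)
At (3, 2, 1): (0, 0, 7).

(0, 0, 7)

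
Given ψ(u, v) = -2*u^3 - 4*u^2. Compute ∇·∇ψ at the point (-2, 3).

16

∂²ψ/∂u² = -4*(3*u + 2)
∂²ψ/∂v² = 0
∇²ψ = -12*u - 8
At (-2, 3): 16.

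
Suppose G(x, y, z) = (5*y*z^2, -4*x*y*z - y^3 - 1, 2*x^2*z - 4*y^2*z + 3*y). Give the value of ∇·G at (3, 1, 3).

-25

∂G₁/∂x = 0
∂G₂/∂y = -4*x*z - 3*y^2
∂G₃/∂z = 2*x^2 - 4*y^2
∇·G = 2*x^2 - 4*x*z - 7*y^2
At (3, 1, 3): -25.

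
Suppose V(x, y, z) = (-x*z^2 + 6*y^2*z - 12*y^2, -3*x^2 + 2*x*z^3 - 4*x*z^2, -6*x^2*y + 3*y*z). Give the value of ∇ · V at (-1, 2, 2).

∂V₁/∂x = -z^2
∂V₂/∂y = 0
∂V₃/∂z = 3*y
∇·V = 3*y - z^2
At (-1, 2, 2): 2.

2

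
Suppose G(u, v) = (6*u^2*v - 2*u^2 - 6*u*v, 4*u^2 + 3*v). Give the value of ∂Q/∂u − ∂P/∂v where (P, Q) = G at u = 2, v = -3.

∂G₂/∂u = 8*u
∂G₁/∂v = 6*u^2 - 6*u
Scalar curl = -6*u^2 + 14*u
At (2, -3): 4.

4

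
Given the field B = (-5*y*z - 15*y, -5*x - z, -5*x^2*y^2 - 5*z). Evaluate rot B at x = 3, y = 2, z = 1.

(∇×B)₁ = ∂B₃/∂y − ∂B₂/∂z = -10*x^2*y + 1
(∇×B)₂ = ∂B₁/∂z − ∂B₃/∂x = 10*x*y^2 - 5*y
(∇×B)₃ = ∂B₂/∂x − ∂B₁/∂y = 5*z + 10
∇×B = (-10*x^2*y + 1, 10*x*y^2 - 5*y, 5*z + 10)
At (3, 2, 1): (-179, 110, 15).

(-179, 110, 15)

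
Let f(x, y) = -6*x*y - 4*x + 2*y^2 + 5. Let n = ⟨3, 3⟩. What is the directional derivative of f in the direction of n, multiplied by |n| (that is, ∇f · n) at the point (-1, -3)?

∂f/∂x = -6*y - 4
∂f/∂y = -6*x + 4*y
∇f at (-1, -3) = (14, -6)
∇f · n = (14)(3) + (-6)(3) = 24

24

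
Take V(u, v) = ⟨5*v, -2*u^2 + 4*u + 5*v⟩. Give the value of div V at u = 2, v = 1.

∂V₁/∂u = 0
∂V₂/∂v = 5
∇·V = 5
At (2, 1): 5.

5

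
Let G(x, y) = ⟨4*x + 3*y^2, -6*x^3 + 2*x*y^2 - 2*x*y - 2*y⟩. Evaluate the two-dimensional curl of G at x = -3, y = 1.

∂G₂/∂x = -18*x^2 + 2*y^2 - 2*y
∂G₁/∂y = 6*y
Scalar curl = -18*x^2 + 2*y^2 - 8*y
At (-3, 1): -168.

-168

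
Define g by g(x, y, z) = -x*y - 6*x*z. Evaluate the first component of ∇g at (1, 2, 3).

(∇g)_1 = ∂g/∂x = -y - 6*z
At (1, 2, 3): -20.

-20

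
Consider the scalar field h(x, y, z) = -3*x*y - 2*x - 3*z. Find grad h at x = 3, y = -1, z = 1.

∂h/∂x = -3*y - 2
∂h/∂y = -3*x
∂h/∂z = -3
∇h = (-3*y - 2, -3*x, -3)
At (3, -1, 1): (1, -9, -3).

(1, -9, -3)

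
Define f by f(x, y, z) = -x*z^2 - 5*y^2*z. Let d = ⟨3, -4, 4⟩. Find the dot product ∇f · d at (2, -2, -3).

∂f/∂x = -z^2
∂f/∂y = -10*y*z
∂f/∂z = -2*x*z - 5*y^2
∇f at (2, -2, -3) = (-9, -60, -8)
∇f · d = (-9)(3) + (-60)(-4) + (-8)(4) = 181

181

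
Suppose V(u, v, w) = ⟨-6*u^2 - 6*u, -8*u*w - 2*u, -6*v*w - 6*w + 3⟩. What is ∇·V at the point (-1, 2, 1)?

-12

∂V₁/∂u = -12*u - 6
∂V₂/∂v = 0
∂V₃/∂w = -6*v - 6
∇·V = -12*u - 6*v - 12
At (-1, 2, 1): -12.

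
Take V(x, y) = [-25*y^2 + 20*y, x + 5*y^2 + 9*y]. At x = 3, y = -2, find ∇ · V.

-11

∂V₁/∂x = 0
∂V₂/∂y = 10*y + 9
∇·V = 10*y + 9
At (3, -2): -11.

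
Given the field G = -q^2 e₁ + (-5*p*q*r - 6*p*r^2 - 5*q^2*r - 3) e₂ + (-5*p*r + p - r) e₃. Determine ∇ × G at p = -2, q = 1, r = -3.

(67, -16, -37)

(∇×G)₁ = ∂G₃/∂q − ∂G₂/∂r = 5*p*q + 12*p*r + 5*q^2
(∇×G)₂ = ∂G₁/∂r − ∂G₃/∂p = 5*r - 1
(∇×G)₃ = ∂G₂/∂p − ∂G₁/∂q = -5*q*r + 2*q - 6*r^2
∇×G = (5*p*q + 12*p*r + 5*q^2, 5*r - 1, -5*q*r + 2*q - 6*r^2)
At (-2, 1, -3): (67, -16, -37).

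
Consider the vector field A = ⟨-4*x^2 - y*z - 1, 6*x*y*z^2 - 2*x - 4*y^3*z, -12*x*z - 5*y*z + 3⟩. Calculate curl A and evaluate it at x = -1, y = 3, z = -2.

(46, -27, 68)

(∇×A)₁ = ∂A₃/∂y − ∂A₂/∂z = -12*x*y*z + 4*y^3 - 5*z
(∇×A)₂ = ∂A₁/∂z − ∂A₃/∂x = -y + 12*z
(∇×A)₃ = ∂A₂/∂x − ∂A₁/∂y = 6*y*z^2 + z - 2
∇×A = (-12*x*y*z + 4*y^3 - 5*z, -y + 12*z, 6*y*z^2 + z - 2)
At (-1, 3, -2): (46, -27, 68).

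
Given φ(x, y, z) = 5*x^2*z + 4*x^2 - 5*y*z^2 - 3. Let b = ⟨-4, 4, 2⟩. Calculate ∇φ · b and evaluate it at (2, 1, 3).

-504

∂φ/∂x = 10*x*z + 8*x
∂φ/∂y = -5*z^2
∂φ/∂z = 5*x^2 - 10*y*z
∇φ at (2, 1, 3) = (76, -45, -10)
∇φ · b = (76)(-4) + (-45)(4) + (-10)(2) = -504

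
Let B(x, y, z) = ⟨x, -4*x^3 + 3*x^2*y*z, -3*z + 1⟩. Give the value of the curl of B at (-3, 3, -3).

(-81, 0, 54)

(∇×B)₁ = ∂B₃/∂y − ∂B₂/∂z = -3*x^2*y
(∇×B)₂ = ∂B₁/∂z − ∂B₃/∂x = 0
(∇×B)₃ = ∂B₂/∂x − ∂B₁/∂y = -12*x^2 + 6*x*y*z
∇×B = (-3*x^2*y, 0, -12*x^2 + 6*x*y*z)
At (-3, 3, -3): (-81, 0, 54).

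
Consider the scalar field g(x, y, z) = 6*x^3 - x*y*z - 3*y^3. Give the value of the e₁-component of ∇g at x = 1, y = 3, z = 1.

15

(∇g)_1 = ∂g/∂x = 18*x^2 - y*z
At (1, 3, 1): 15.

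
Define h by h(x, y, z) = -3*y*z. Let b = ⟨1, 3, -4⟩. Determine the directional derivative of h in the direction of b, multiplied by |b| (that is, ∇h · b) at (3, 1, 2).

∂h/∂x = 0
∂h/∂y = -3*z
∂h/∂z = -3*y
∇h at (3, 1, 2) = (0, -6, -3)
∇h · b = (0)(1) + (-6)(3) + (-3)(-4) = -6

-6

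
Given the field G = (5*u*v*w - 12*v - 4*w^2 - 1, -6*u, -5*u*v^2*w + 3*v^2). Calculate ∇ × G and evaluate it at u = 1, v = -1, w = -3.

(-36, 4, 21)

(∇×G)₁ = ∂G₃/∂v − ∂G₂/∂w = -10*u*v*w + 6*v
(∇×G)₂ = ∂G₁/∂w − ∂G₃/∂u = 5*u*v + 5*v^2*w - 8*w
(∇×G)₃ = ∂G₂/∂u − ∂G₁/∂v = -5*u*w + 6
∇×G = (-10*u*v*w + 6*v, 5*u*v + 5*v^2*w - 8*w, -5*u*w + 6)
At (1, -1, -3): (-36, 4, 21).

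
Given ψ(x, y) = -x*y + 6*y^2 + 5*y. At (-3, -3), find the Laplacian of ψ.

∂²ψ/∂x² = 0
∂²ψ/∂y² = 12
∇²ψ = 12
At (-3, -3): 12.

12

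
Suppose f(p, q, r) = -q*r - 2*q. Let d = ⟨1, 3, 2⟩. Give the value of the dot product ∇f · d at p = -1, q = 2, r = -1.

∂f/∂p = 0
∂f/∂q = -r - 2
∂f/∂r = -q
∇f at (-1, 2, -1) = (0, -1, -2)
∇f · d = (0)(1) + (-1)(3) + (-2)(2) = -7

-7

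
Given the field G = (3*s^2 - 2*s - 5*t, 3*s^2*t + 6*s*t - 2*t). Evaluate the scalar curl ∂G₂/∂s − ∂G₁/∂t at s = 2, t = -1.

∂G₂/∂s = 6*s*t + 6*t
∂G₁/∂t = -5
Scalar curl = 6*s*t + 6*t + 5
At (2, -1): -13.

-13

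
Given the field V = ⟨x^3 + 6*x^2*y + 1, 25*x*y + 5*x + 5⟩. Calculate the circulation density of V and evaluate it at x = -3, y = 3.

26

∂V₂/∂x = 25*y + 5
∂V₁/∂y = 6*x^2
Scalar curl = -6*x^2 + 25*y + 5
At (-3, 3): 26.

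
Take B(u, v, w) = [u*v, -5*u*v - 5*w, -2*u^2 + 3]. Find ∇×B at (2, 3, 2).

(5, 8, -17)

(∇×B)₁ = ∂B₃/∂v − ∂B₂/∂w = 5
(∇×B)₂ = ∂B₁/∂w − ∂B₃/∂u = 4*u
(∇×B)₃ = ∂B₂/∂u − ∂B₁/∂v = -u - 5*v
∇×B = (5, 4*u, -u - 5*v)
At (2, 3, 2): (5, 8, -17).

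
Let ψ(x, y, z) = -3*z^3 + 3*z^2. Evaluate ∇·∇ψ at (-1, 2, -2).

∂²ψ/∂x² = 0
∂²ψ/∂y² = 0
∂²ψ/∂z² = 6*(-3*z + 1)
∇²ψ = -18*z + 6
At (-1, 2, -2): 42.

42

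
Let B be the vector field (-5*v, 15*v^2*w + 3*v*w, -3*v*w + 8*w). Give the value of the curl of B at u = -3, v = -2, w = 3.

(∇×B)₁ = ∂B₃/∂v − ∂B₂/∂w = -15*v^2 - 3*v - 3*w
(∇×B)₂ = ∂B₁/∂w − ∂B₃/∂u = 0
(∇×B)₃ = ∂B₂/∂u − ∂B₁/∂v = 5
∇×B = (-15*v^2 - 3*v - 3*w, 0, 5)
At (-3, -2, 3): (-63, 0, 5).

(-63, 0, 5)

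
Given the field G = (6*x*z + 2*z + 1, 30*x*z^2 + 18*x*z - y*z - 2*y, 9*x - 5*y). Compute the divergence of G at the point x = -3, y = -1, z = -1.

-7

∂G₁/∂x = 6*z
∂G₂/∂y = -z - 2
∂G₃/∂z = 0
∇·G = 5*z - 2
At (-3, -1, -1): -7.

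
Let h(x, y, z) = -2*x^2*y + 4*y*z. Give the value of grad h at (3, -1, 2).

(12, -10, -4)

∂h/∂x = -4*x*y
∂h/∂y = -2*x^2 + 4*z
∂h/∂z = 4*y
∇h = (-4*x*y, -2*x^2 + 4*z, 4*y)
At (3, -1, 2): (12, -10, -4).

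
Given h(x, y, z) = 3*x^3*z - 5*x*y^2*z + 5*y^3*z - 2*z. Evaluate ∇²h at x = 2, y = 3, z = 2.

212

∂²h/∂x² = 18*x*z
∂²h/∂y² = 10*z*(-x + 3*y)
∂²h/∂z² = 0
∇²h = 8*x*z + 30*y*z
At (2, 3, 2): 212.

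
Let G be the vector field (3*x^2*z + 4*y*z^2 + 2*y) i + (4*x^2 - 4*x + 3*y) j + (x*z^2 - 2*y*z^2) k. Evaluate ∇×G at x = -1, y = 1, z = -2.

(-8, -17, -30)

(∇×G)₁ = ∂G₃/∂y − ∂G₂/∂z = -2*z^2
(∇×G)₂ = ∂G₁/∂z − ∂G₃/∂x = 3*x^2 + 8*y*z - z^2
(∇×G)₃ = ∂G₂/∂x − ∂G₁/∂y = 8*x - 4*z^2 - 6
∇×G = (-2*z^2, 3*x^2 + 8*y*z - z^2, 8*x - 4*z^2 - 6)
At (-1, 1, -2): (-8, -17, -30).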